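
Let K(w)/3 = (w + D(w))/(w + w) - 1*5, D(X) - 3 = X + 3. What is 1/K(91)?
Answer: -91/1083 ≈ -0.084026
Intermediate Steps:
D(X) = 6 + X (D(X) = 3 + (X + 3) = 3 + (3 + X) = 6 + X)
K(w) = -15 + 3*(6 + 2*w)/(2*w) (K(w) = 3*((w + (6 + w))/(w + w) - 1*5) = 3*((6 + 2*w)/((2*w)) - 5) = 3*((6 + 2*w)*(1/(2*w)) - 5) = 3*((6 + 2*w)/(2*w) - 5) = 3*(-5 + (6 + 2*w)/(2*w)) = -15 + 3*(6 + 2*w)/(2*w))
1/K(91) = 1/(-12 + 9/91) = 1/(-1083/91) = -91/1083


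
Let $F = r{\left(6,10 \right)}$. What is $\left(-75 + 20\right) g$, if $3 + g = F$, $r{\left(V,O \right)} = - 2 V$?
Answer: $825$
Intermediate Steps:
$F = -12$ ($F = \left(-2\right) 6 = -12$)
$g = -15$ ($g = -3 - 12 = -15$)
$\left(-75 + 20\right) g = \left(-75 + 20\right) \left(-15\right) = \left(-55\right) \left(-15\right) = 825$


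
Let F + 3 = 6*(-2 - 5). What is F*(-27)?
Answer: 1215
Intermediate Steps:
F = -45 (F = -3 + 6*(-2 - 5) = -3 + 6*(-7) = -3 - 42 = -45)
F*(-27) = -45*(-27) = 1215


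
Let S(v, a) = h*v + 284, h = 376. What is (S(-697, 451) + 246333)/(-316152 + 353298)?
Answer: -15455/37146 ≈ -0.41606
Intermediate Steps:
S(v, a) = 284 + 376*v (S(v, a) = 376*v + 284 = 284 + 376*v)
(S(-697, 451) + 246333)/(-316152 + 353298) = ((284 + 376*(-697)) + 246333)/(-316152 + 353298) = ((284 - 262072) + 246333)/37146 = (-261788 + 246333)*(1/37146) = -15455*1/37146 = -15455/37146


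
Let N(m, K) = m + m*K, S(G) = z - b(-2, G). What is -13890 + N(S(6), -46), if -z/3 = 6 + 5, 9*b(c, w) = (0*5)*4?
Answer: -12405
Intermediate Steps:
b(c, w) = 0 (b(c, w) = ((0*5)*4)/9 = (0*4)/9 = (⅑)*0 = 0)
z = -33 (z = -3*(6 + 5) = -3*11 = -33)
S(G) = -33 (S(G) = -33 - 1*0 = -33 + 0 = -33)
N(m, K) = m + K*m
-13890 + N(S(6), -46) = -13890 - 33*(1 - 46) = -13890 - 33*(-45) = -13890 + 1485 = -12405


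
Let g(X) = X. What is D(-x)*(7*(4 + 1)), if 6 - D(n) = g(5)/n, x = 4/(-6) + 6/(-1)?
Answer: 735/4 ≈ 183.75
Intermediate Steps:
x = -20/3 (x = 4*(-1/6) + 6*(-1) = -2/3 - 6 = -20/3 ≈ -6.6667)
D(n) = 6 - 5/n
D(-x)*(7*(4 + 1)) = (6 - 5/((-1*(-20/3))))*(7*(4 + 1)) = (6 - 5/20/3)*(7*5) = (6 - 5*3/20)*35 = (6 - 3/4)*35 = (21/4)*35 = 735/4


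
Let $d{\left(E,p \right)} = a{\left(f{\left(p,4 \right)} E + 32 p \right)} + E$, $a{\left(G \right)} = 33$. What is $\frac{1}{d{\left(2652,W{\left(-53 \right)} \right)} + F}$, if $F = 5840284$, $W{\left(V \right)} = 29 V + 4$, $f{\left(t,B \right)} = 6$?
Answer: $\frac{1}{5842969} \approx 1.7115 \cdot 10^{-7}$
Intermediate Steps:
$W{\left(V \right)} = 4 + 29 V$
$d{\left(E,p \right)} = 33 + E$
$\frac{1}{d{\left(2652,W{\left(-53 \right)} \right)} + F} = \frac{1}{\left(33 + 2652\right) + 5840284} = \frac{1}{2685 + 5840284} = \frac{1}{5842969}$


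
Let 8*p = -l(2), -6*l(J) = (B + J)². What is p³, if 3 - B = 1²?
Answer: 1/27 ≈ 0.037037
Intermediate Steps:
B = 2 (B = 3 - 1*1² = 3 - 1*1 = 3 - 1 = 2)
l(J) = -(2 + J)²/6
p = ⅓ (p = (-(-1)*(2 + 2)²/6)/8 = (-(-1)*4²/6)/8 = (-(-1)*16/6)/8 = (-1*(-8/3))/8 = (⅛)*(8/3) = ⅓ ≈ 0.33333)
p³ = (⅓)³ = 1/27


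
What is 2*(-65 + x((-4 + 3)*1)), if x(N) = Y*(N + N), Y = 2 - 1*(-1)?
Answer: -142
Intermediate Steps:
Y = 3 (Y = 2 + 1 = 3)
x(N) = 6*N (x(N) = 3*(N + N) = 3*(2*N) = 6*N)
2*(-65 + x((-4 + 3)*1)) = 2*(-65 + 6*((-4 + 3)*1)) = 2*(-65 + 6*(-1*1)) = 2*(-65 + 6*(-1)) = 2*(-65 - 6) = 2*(-71) = -142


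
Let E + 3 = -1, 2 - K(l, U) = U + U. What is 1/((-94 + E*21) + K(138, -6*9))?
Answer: -1/68 ≈ -0.014706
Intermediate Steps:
K(l, U) = 2 - 2*U (K(l, U) = 2 - (U + U) = 2 - 2*U)
E = -4 (E = -3 - 1 = -4)
1/((-94 + E*21) + K(138, -6*9)) = 1/((-94 - 4*21) + (2 - (-12)*9)) = 1/((-94 - 84) + (2 - 2*(-54))) = 1/(-178 + (2 + 108)) = 1/(-178 + 110) = 1/(-68) = -1/68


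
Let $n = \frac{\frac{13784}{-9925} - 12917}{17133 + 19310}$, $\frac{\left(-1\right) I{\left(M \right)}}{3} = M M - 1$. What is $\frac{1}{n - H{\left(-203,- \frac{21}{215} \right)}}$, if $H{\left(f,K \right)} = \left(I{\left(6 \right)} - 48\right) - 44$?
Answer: $\frac{361696775}{71126049666} \approx 0.0050853$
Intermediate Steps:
$I{\left(M \right)} = 3 - 3 M^{2}$ ($I{\left(M \right)} = - 3 \left(M M - 1\right) = - 3 \left(M^{2} - 1\right) = - 3 \left(-1 + M^{2}\right) = 3 - 3 M^{2}$)
$H{\left(f,K \right)} = -197$ ($H{\left(f,K \right)} = \left(\left(3 - 3 \cdot 6^{2}\right) - 48\right) - 44 = \left(\left(3 - 108\right) - 48\right) - 44 = \left(-105 - 48\right) - 44 = -153 - 44 = -197$)
$n = - \frac{128215009}{361696775}$ ($n = \frac{13784 \left(- \frac{1}{9925}\right) - 12917}{36443} = \left(- \frac{13784}{9925} - 12917\right) \frac{1}{36443} = \left(- \frac{128215009}{9925}\right) \frac{1}{36443} = - \frac{128215009}{361696775} \approx -0.35448$)
$\frac{1}{n - H{\left(-203,- \frac{21}{215} \right)}} = \frac{1}{- \frac{128215009}{361696775} - -197} = \frac{1}{- \frac{128215009}{361696775} + 197} = \frac{1}{\frac{71126049666}{361696775}} = \frac{361696775}{71126049666}$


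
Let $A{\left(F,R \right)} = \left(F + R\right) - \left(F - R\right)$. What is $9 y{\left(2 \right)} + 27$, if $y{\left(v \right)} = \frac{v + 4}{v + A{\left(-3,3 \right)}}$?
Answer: $\frac{135}{4} \approx 33.75$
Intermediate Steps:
$A{\left(F,R \right)} = 2 R$
$y{\left(v \right)} = \frac{4 + v}{6 + v}$ ($y{\left(v \right)} = \frac{v + 4}{v + 2 \cdot 3} = \frac{4 + v}{v + 6} = \frac{4 + v}{6 + v}$)
$9 y{\left(2 \right)} + 27 = 9 \frac{4 + 2}{6 + 2} + 27 = 9 \cdot \frac{1}{8} \cdot 6 + 27 = 9 \cdot \frac{3}{4} + 27 = \frac{27}{4} + 27 = \frac{135}{4}$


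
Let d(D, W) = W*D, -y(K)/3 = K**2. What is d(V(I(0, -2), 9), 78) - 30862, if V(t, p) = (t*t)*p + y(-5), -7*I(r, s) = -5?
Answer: -1781338/49 ≈ -36354.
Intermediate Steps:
y(K) = -3*K**2
I(r, s) = 5/7 (I(r, s) = -1/7*(-5) = 5/7)
V(t, p) = -75 + p*t**2 (V(t, p) = (t*t)*p - 3*(-5)**2 = t**2*p - 3*25 = p*t**2 - 75 = -75 + p*t**2)
d(D, W) = D*W
d(V(I(0, -2), 9), 78) - 30862 = (-75 + 9*(5/7)**2)*78 - 30862 = (-75 + 9*(25/49))*78 - 30862 = (-75 + 225/49)*78 - 30862 = -3450/49*78 - 30862 = -269100/49 - 30862 = -1781338/49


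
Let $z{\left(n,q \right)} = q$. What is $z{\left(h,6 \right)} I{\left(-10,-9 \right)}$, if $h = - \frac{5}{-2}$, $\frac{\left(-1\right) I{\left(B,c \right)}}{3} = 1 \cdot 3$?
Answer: $-54$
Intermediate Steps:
$I{\left(B,c \right)} = -9$ ($I{\left(B,c \right)} = - 3 \cdot 1 \cdot 3 = \left(-3\right) 3 = -9$)
$h = \frac{5}{2}$ ($h = \left(-5\right) \left(- \frac{1}{2}\right) = \frac{5}{2} \approx 2.5$)
$z{\left(h,6 \right)} I{\left(-10,-9 \right)} = 6 \left(-9\right) = -54$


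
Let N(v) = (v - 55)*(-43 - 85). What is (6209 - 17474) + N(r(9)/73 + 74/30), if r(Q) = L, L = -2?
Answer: -4968263/1095 ≈ -4537.2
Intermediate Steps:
r(Q) = -2
N(v) = 7040 - 128*v (N(v) = (-55 + v)*(-128) = 7040 - 128*v)
(6209 - 17474) + N(r(9)/73 + 74/30) = (6209 - 17474) + (7040 - 128*(-2/73 + 74/30)) = -11265 + (7040 - 128*(-2*1/73 + 74*(1/30))) = -11265 + (7040 - 128*(-2/73 + 37/15)) = -11265 + (7040 - 128*2671/1095) = -11265 + (7040 - 341888/1095) = -11265 + 7366912/1095 = -4968263/1095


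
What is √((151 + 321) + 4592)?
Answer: 2*√1266 ≈ 71.162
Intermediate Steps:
√((151 + 321) + 4592) = √(472 + 4592) = √5064 = 2*√1266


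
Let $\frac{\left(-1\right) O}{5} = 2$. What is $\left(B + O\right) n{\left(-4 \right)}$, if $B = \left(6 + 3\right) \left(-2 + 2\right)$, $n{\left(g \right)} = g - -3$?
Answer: $10$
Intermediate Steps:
$n{\left(g \right)} = 3 + g$ ($n{\left(g \right)} = g + 3 = 3 + g$)
$B = 0$ ($B = 9 \cdot 0 = 0$)
$O = -10$ ($O = \left(-5\right) 2 = -10$)
$\left(B + O\right) n{\left(-4 \right)} = \left(0 - 10\right) \left(3 - 4\right) = \left(-10\right) \left(-1\right) = 10$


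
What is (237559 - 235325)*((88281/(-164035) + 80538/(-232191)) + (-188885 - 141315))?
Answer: -9365307724367071078/12695816895 ≈ -7.3767e+8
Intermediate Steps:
(237559 - 235325)*((88281/(-164035) + 80538/(-232191)) + (-188885 - 141315)) = 2234*((88281*(-1/164035) + 80538*(-1/232191)) - 330200) = 2234*((-88281/164035 - 26846/77397) - 330200) = 2234*(-11236368167/12695816895 - 330200) = 2234*(-4192169975097167/12695816895) = -9365307724367071078/12695816895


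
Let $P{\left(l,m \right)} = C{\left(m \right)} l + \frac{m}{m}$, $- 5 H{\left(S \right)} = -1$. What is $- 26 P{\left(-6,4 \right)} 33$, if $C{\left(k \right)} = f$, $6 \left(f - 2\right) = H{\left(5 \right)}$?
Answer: $\frac{48048}{5} \approx 9609.6$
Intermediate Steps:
$H{\left(S \right)} = \frac{1}{5}$ ($H{\left(S \right)} = \left(- \frac{1}{5}\right) \left(-1\right) = \frac{1}{5}$)
$f = \frac{61}{30}$ ($f = 2 + \frac{1}{6} \cdot \frac{1}{5} = 2 + \frac{1}{30} = \frac{61}{30} \approx 2.0333$)
$C{\left(k \right)} = \frac{61}{30}$
$P{\left(l,m \right)} = 1 + \frac{61 l}{30}$ ($P{\left(l,m \right)} = \frac{61 l}{30} + \frac{m}{m} = \frac{61 l}{30} + 1 = 1 + \frac{61 l}{30}$)
$- 26 P{\left(-6,4 \right)} 33 = - 26 \left(1 + \frac{61}{30} \left(-6\right)\right) 33 = - 26 \left(1 - \frac{61}{5}\right) 33 = \left(-26\right) \left(- \frac{56}{5}\right) 33 = \frac{1456}{5} \cdot 33 = \frac{48048}{5}$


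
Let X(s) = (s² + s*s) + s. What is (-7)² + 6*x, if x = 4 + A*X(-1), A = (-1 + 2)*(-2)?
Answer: 61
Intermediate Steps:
X(s) = s + 2*s² (X(s) = (s² + s²) + s = 2*s² + s = s + 2*s²)
A = -2 (A = 1*(-2) = -2)
x = 2 (x = 4 - (-2)*(1 + 2*(-1)) = 4 - (-2)*(1 - 2) = 4 - (-2)*(-1) = 4 - 2*1 = 4 - 2 = 2)
(-7)² + 6*x = (-7)² + 6*2 = 49 + 12 = 61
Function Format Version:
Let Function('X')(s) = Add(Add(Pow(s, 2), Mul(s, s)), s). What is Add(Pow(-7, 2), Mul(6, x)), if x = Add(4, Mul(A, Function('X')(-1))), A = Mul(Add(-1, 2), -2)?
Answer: 61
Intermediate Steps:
Function('X')(s) = Add(s, Mul(2, Pow(s, 2))) (Function('X')(s) = Add(Add(Pow(s, 2), Pow(s, 2)), s) = Add(Mul(2, Pow(s, 2)), s) = Add(s, Mul(2, Pow(s, 2))))
A = -2 (A = Mul(1, -2) = -2)
x = 2 (x = Add(4, Mul(-2, Mul(-1, Add(1, Mul(2, -1))))) = Add(4, Mul(-2, Mul(-1, Add(1, -2)))) = Add(4, Mul(-2, Mul(-1, -1))) = Add(4, Mul(-2, 1)) = Add(4, -2) = 2)
Add(Pow(-7, 2), Mul(6, x)) = Add(Pow(-7, 2), Mul(6, 2)) = Add(49, 12) = 61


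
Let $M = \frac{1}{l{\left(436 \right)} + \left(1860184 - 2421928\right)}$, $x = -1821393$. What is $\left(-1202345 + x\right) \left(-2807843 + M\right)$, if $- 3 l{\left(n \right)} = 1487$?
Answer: $\frac{14320550579610954560}{1686719} \approx 8.4902 \cdot 10^{12}$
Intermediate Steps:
$l{\left(n \right)} = - \frac{1487}{3}$ ($l{\left(n \right)} = \left(- \frac{1}{3}\right) 1487 = - \frac{1487}{3}$)
$M = - \frac{3}{1686719}$ ($M = \frac{1}{- \frac{1487}{3} + \left(1860184 - 2421928\right)} = \frac{1}{- \frac{1487}{3} - 561744} = \frac{1}{- \frac{1686719}{3}} = - \frac{3}{1686719} \approx -1.7786 \cdot 10^{-6}$)
$\left(-1202345 + x\right) \left(-2807843 + M\right) = \left(-1202345 - 1821393\right) \left(-2807843 - \frac{3}{1686719}\right) = \left(-3023738\right) \left(- \frac{4736042137120}{1686719}\right) = \frac{14320550579610954560}{1686719}$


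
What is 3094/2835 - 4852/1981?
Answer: -1089458/802305 ≈ -1.3579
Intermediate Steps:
3094/2835 - 4852/1981 = 3094*(1/2835) - 4852*1/1981 = 442/405 - 4852/1981 = -1089458/802305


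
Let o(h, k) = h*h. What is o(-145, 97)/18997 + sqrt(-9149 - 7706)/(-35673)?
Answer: 21025/18997 - I*sqrt(16855)/35673 ≈ 1.1068 - 0.0036394*I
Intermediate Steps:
o(h, k) = h**2
o(-145, 97)/18997 + sqrt(-9149 - 7706)/(-35673) = (-145)**2/18997 + sqrt(-9149 - 7706)/(-35673) = 21025*(1/18997) + sqrt(-16855)*(-1/35673) = 21025/18997 + (I*sqrt(16855))*(-1/35673) = 21025/18997 - I*sqrt(16855)/35673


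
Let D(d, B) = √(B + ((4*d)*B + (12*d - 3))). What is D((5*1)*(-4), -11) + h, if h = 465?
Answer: 465 + √626 ≈ 490.02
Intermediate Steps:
D(d, B) = √(-3 + B + 12*d + 4*B*d) (D(d, B) = √(B + (4*B*d + (-3 + 12*d))) = √(B + (-3 + 12*d + 4*B*d)) = √(-3 + B + 12*d + 4*B*d))
D((5*1)*(-4), -11) + h = √(-3 - 11 + 12*((5*1)*(-4)) + 4*(-11)*((5*1)*(-4))) + 465 = √(-3 - 11 + 12*(5*(-4)) + 4*(-11)*(5*(-4))) + 465 = √(-3 - 11 + 12*(-20) + 4*(-11)*(-20)) + 465 = √(-3 - 11 - 240 + 880) + 465 = √626 + 465 = 465 + √626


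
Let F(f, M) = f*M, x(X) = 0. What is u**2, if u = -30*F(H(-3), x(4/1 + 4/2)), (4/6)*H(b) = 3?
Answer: 0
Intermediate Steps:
H(b) = 9/2 (H(b) = (3/2)*3 = 9/2)
F(f, M) = M*f
u = 0 (u = -0*9/2 = -30*0 = 0)
u**2 = 0**2 = 0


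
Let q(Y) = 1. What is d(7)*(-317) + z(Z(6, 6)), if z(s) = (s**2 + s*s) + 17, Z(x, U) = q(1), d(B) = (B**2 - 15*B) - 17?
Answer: 23160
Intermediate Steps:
d(B) = -17 + B**2 - 15*B
Z(x, U) = 1
z(s) = 17 + 2*s**2 (z(s) = (s**2 + s**2) + 17 = 2*s**2 + 17 = 17 + 2*s**2)
d(7)*(-317) + z(Z(6, 6)) = (-17 + 7**2 - 15*7)*(-317) + (17 + 2*1**2) = (-17 + 49 - 105)*(-317) + (17 + 2*1) = -73*(-317) + (17 + 2) = 23141 + 19 = 23160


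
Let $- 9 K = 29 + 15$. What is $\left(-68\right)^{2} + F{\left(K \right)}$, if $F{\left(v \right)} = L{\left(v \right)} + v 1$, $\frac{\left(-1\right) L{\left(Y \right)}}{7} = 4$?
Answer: $\frac{41320}{9} \approx 4591.1$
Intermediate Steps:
$L{\left(Y \right)} = -28$ ($L{\left(Y \right)} = \left(-7\right) 4 = -28$)
$K = - \frac{44}{9}$ ($K = - \frac{29 + 15}{9} = \left(- \frac{1}{9}\right) 44 = - \frac{44}{9} \approx -4.8889$)
$F{\left(v \right)} = -28 + v$ ($F{\left(v \right)} = -28 + v 1 = -28 + v$)
$\left(-68\right)^{2} + F{\left(K \right)} = \left(-68\right)^{2} - \frac{296}{9} = 4624 - \frac{296}{9} = \frac{41320}{9}$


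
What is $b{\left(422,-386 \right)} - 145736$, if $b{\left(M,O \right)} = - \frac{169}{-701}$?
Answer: $- \frac{102160767}{701} \approx -1.4574 \cdot 10^{5}$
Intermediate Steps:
$b{\left(M,O \right)} = \frac{169}{701}$ ($b{\left(M,O \right)} = \left(-169\right) \left(- \frac{1}{701}\right) = \frac{169}{701}$)
$b{\left(422,-386 \right)} - 145736 = \frac{169}{701} - 145736 = - \frac{102160767}{701}$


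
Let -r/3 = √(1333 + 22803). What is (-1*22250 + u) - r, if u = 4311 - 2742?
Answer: -20681 + 6*√6034 ≈ -20215.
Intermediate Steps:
u = 1569
r = -6*√6034 (r = -3*√(1333 + 22803) = -6*√6034 ≈ -466.07)
(-1*22250 + u) - r = (-1*22250 + 1569) - (-6)*√6034 = (-22250 + 1569) + 6*√6034 = -20681 + 6*√6034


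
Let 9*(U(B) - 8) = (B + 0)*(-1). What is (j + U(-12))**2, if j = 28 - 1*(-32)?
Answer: 43264/9 ≈ 4807.1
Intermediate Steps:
U(B) = 8 - B/9 (U(B) = 8 + ((B + 0)*(-1))/9 = 8 + (B*(-1))/9 = 8 + (-B)/9 = 8 - B/9)
j = 60 (j = 28 + 32 = 60)
(j + U(-12))**2 = (60 + (8 - 1/9*(-12)))**2 = (60 + (8 + 4/3))**2 = (60 + 28/3)**2 = (208/3)**2 = 43264/9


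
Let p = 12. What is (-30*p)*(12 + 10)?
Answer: -7920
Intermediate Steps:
(-30*p)*(12 + 10) = (-30*12)*(12 + 10) = -360*22 = -7920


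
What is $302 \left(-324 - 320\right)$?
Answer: $-194488$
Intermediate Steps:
$302 \left(-324 - 320\right) = 302 \left(-644\right) = -194488$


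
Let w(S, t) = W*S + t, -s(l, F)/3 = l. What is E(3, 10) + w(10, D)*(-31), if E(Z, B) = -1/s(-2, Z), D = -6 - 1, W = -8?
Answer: 16181/6 ≈ 2696.8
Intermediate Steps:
s(l, F) = -3*l
D = -7
E(Z, B) = -⅙ (E(Z, B) = -1/((-3*(-2))) = -1/6 = -1*⅙ = -⅙)
w(S, t) = t - 8*S (w(S, t) = -8*S + t = t - 8*S)
E(3, 10) + w(10, D)*(-31) = -⅙ + (-7 - 8*10)*(-31) = -⅙ + (-7 - 80)*(-31) = -⅙ - 87*(-31) = -⅙ + 2697 = 16181/6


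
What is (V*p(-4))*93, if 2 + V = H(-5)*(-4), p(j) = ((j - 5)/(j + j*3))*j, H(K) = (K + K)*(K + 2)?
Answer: 51057/2 ≈ 25529.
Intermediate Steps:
H(K) = 2*K*(2 + K) (H(K) = (2*K)*(2 + K) = 2*K*(2 + K))
p(j) = -5/4 + j/4 (p(j) = ((-5 + j)/(j + 3*j))*j = ((-5 + j)/((4*j)))*j = ((-5 + j)*(1/(4*j)))*j = ((-5 + j)/(4*j))*j = -5/4 + j/4)
V = -122 (V = -2 + (2*(-5)*(2 - 5))*(-4) = -2 + (2*(-5)*(-3))*(-4) = -2 + 30*(-4) = -2 - 120 = -122)
(V*p(-4))*93 = -122*(-5/4 + (¼)*(-4))*93 = -122*(-5/4 - 1)*93 = -122*(-9/4)*93 = (549/2)*93 = 51057/2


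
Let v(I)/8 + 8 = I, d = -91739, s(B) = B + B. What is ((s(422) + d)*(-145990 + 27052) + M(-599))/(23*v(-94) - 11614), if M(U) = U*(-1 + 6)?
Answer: -10810866515/30382 ≈ -3.5583e+5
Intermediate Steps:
s(B) = 2*B
v(I) = -64 + 8*I
M(U) = 5*U (M(U) = U*5 = 5*U)
((s(422) + d)*(-145990 + 27052) + M(-599))/(23*v(-94) - 11614) = ((2*422 - 91739)*(-145990 + 27052) + 5*(-599))/(23*(-64 + 8*(-94)) - 11614) = ((844 - 91739)*(-118938) - 2995)/(23*(-64 - 752) - 11614) = (-90895*(-118938) - 2995)/(23*(-816) - 11614) = (10810869510 - 2995)/(-18768 - 11614) = 10810866515/(-30382) = 10810866515*(-1/30382) = -10810866515/30382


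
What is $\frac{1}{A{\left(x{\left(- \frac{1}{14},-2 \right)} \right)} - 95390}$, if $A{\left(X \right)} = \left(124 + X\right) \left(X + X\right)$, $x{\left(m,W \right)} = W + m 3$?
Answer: $- \frac{98}{9401075} \approx -1.0424 \cdot 10^{-5}$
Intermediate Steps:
$x{\left(m,W \right)} = W + 3 m$
$A{\left(X \right)} = 2 X \left(124 + X\right)$ ($A{\left(X \right)} = \left(124 + X\right) 2 X = 2 X \left(124 + X\right)$)
$\frac{1}{A{\left(x{\left(- \frac{1}{14},-2 \right)} \right)} - 95390} = \frac{1}{2 \left(-2 + 3 \left(- \frac{1}{14}\right)\right) \left(124 - \left(2 - 3 \left(- \frac{1}{14}\right)\right)\right) - 95390} = \frac{1}{2 \left(-2 + 3 \left(\left(-1\right) \frac{1}{14}\right)\right) \left(124 - \left(2 - 3 \left(\left(-1\right) \frac{1}{14}\right)\right)\right) - 95390} = \frac{1}{2 \left(-2 + 3 \left(- \frac{1}{14}\right)\right) \left(124 + \left(-2 + 3 \left(- \frac{1}{14}\right)\right)\right) - 95390} = \frac{1}{2 \left(-2 - \frac{3}{14}\right) \left(124 - \frac{31}{14}\right) - 95390} = \frac{1}{2 \left(- \frac{31}{14}\right) \left(124 - \frac{31}{14}\right) - 95390} = \frac{1}{2 \left(- \frac{31}{14}\right) \frac{1705}{14} - 95390} = \frac{1}{- \frac{52855}{98} - 95390} = \frac{1}{- \frac{9401075}{98}} = - \frac{98}{9401075}$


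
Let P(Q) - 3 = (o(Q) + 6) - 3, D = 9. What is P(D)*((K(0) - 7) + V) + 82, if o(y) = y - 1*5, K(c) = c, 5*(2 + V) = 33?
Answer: 58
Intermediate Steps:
V = 23/5 (V = -2 + (⅕)*33 = -2 + 33/5 = 23/5 ≈ 4.6000)
o(y) = -5 + y (o(y) = y - 5 = -5 + y)
P(Q) = 1 + Q (P(Q) = 3 + (((-5 + Q) + 6) - 3) = 3 + ((1 + Q) - 3) = 3 + (-2 + Q) = 1 + Q)
P(D)*((K(0) - 7) + V) + 82 = (1 + 9)*((0 - 7) + 23/5) + 82 = 10*(-7 + 23/5) + 82 = 10*(-12/5) + 82 = -24 + 82 = 58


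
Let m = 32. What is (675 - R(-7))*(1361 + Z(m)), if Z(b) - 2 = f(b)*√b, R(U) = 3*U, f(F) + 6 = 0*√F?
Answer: 948648 - 16704*√2 ≈ 9.2503e+5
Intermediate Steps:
f(F) = -6 (f(F) = -6 + 0*√F = -6 + 0 = -6)
Z(b) = 2 - 6*√b
(675 - R(-7))*(1361 + Z(m)) = (675 - 3*(-7))*(1361 + (2 - 24*√2)) = (675 - 1*(-21))*(1361 + (2 - 24*√2)) = (675 + 21)*(1361 + (2 - 24*√2)) = 696*(1363 - 24*√2) = 948648 - 16704*√2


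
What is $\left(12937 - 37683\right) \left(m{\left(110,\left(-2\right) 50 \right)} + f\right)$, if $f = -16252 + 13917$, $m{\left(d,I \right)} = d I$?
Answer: $329987910$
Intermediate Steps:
$m{\left(d,I \right)} = I d$
$f = -2335$
$\left(12937 - 37683\right) \left(m{\left(110,\left(-2\right) 50 \right)} + f\right) = \left(12937 - 37683\right) \left(\left(-2\right) 50 \cdot 110 - 2335\right) = - 24746 \left(\left(-100\right) 110 - 2335\right) = - 24746 \left(-11000 - 2335\right) = \left(-24746\right) \left(-13335\right) = 329987910$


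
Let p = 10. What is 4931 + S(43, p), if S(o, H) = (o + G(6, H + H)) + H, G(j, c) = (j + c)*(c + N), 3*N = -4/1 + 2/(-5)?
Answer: 81988/15 ≈ 5465.9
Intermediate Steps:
N = -22/15 (N = (-4/1 + 2/(-5))/3 = (-4*1 + 2*(-⅕))/3 = (-4 - ⅖)/3 = (⅓)*(-22/5) = -22/15 ≈ -1.4667)
G(j, c) = (-22/15 + c)*(c + j) (G(j, c) = (j + c)*(c - 22/15) = (c + j)*(-22/15 + c) = (-22/15 + c)*(c + j))
S(o, H) = -44/5 + o + 4*H² + 151*H/15 (S(o, H) = (o + ((H + H)² - 22*(H + H)/15 - 22/15*6 + (H + H)*6)) + H = (o + ((2*H)² - 44*H/15 - 44/5 + (2*H)*6)) + H = (o + (4*H² - 44*H/15 - 44/5 + 12*H)) + H = (o + (-44/5 + 4*H² + 136*H/15)) + H = (-44/5 + o + 4*H² + 136*H/15) + H = -44/5 + o + 4*H² + 151*H/15)
4931 + S(43, p) = 4931 + (-44/5 + 43 + 4*10² + (151/15)*10) = 4931 + (-44/5 + 43 + 4*100 + 302/3) = 4931 + (-44/5 + 43 + 400 + 302/3) = 4931 + 8023/15 = 81988/15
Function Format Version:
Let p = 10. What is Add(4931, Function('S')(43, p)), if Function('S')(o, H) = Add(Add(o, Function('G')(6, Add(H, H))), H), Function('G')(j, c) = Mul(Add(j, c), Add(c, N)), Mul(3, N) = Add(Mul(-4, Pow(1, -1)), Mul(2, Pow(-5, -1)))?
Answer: Rational(81988, 15) ≈ 5465.9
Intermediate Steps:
N = Rational(-22, 15) (N = Mul(Rational(1, 3), Add(Mul(-4, Pow(1, -1)), Mul(2, Pow(-5, -1)))) = Mul(Rational(1, 3), Add(Mul(-4, 1), Mul(2, Rational(-1, 5)))) = Mul(Rational(1, 3), Add(-4, Rational(-2, 5))) = Mul(Rational(1, 3), Rational(-22, 5)) = Rational(-22, 15) ≈ -1.4667)
Function('G')(j, c) = Mul(Add(Rational(-22, 15), c), Add(c, j)) (Function('G')(j, c) = Mul(Add(j, c), Add(c, Rational(-22, 15))) = Mul(Add(c, j), Add(Rational(-22, 15), c)) = Mul(Add(Rational(-22, 15), c), Add(c, j)))
Function('S')(o, H) = Add(Rational(-44, 5), o, Mul(4, Pow(H, 2)), Mul(Rational(151, 15), H)) (Function('S')(o, H) = Add(Add(o, Add(Pow(Add(H, H), 2), Mul(Rational(-22, 15), Add(H, H)), Mul(Rational(-22, 15), 6), Mul(Add(H, H), 6))), H) = Add(Add(o, Add(Pow(Mul(2, H), 2), Mul(Rational(-22, 15), Mul(2, H)), Rational(-44, 5), Mul(Mul(2, H), 6))), H) = Add(Add(o, Add(Mul(4, Pow(H, 2)), Mul(Rational(-44, 15), H), Rational(-44, 5), Mul(12, H))), H) = Add(Add(o, Add(Rational(-44, 5), Mul(4, Pow(H, 2)), Mul(Rational(136, 15), H))), H) = Add(Add(Rational(-44, 5), o, Mul(4, Pow(H, 2)), Mul(Rational(136, 15), H)), H) = Add(Rational(-44, 5), o, Mul(4, Pow(H, 2)), Mul(Rational(151, 15), H)))
Add(4931, Function('S')(43, p)) = Add(4931, Add(Rational(-44, 5), 43, Mul(4, Pow(10, 2)), Mul(Rational(151, 15), 10))) = Add(4931, Add(Rational(-44, 5), 43, Mul(4, 100), Rational(302, 3))) = Add(4931, Add(Rational(-44, 5), 43, 400, Rational(302, 3))) = Add(4931, Rational(8023, 15)) = Rational(81988, 15)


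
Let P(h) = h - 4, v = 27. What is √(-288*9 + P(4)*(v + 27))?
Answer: 36*I*√2 ≈ 50.912*I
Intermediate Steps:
P(h) = -4 + h
√(-288*9 + P(4)*(v + 27)) = √(-288*9 + (-4 + 4)*(27 + 27)) = √(-2592 + 0*54) = √(-2592 + 0) = √(-2592) = 36*I*√2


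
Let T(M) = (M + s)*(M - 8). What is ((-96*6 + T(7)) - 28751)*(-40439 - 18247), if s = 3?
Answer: 1721671182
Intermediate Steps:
T(M) = (-8 + M)*(3 + M) (T(M) = (M + 3)*(M - 8) = (3 + M)*(-8 + M) = (-8 + M)*(3 + M))
((-96*6 + T(7)) - 28751)*(-40439 - 18247) = ((-96*6 + (-24 + 7² - 5*7)) - 28751)*(-40439 - 18247) = ((-576 + (-24 + 49 - 35)) - 28751)*(-58686) = ((-576 - 10) - 28751)*(-58686) = (-586 - 28751)*(-58686) = -29337*(-58686) = 1721671182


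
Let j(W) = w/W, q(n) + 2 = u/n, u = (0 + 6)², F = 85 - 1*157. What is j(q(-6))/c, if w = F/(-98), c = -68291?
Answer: 9/6692518 ≈ 1.3448e-6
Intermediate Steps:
F = -72 (F = 85 - 157 = -72)
u = 36 (u = 6² = 36)
w = 36/49 (w = -72/(-98) = -72*(-1/98) = 36/49 ≈ 0.73469)
q(n) = -2 + 36/n
j(W) = 36/(49*W)
j(q(-6))/c = (36/(49*(-2 + 36/(-6))))/(-68291) = (36/(49*(-2 + 36*(-⅙))))*(-1/68291) = (36/(49*(-2 - 6)))*(-1/68291) = ((36/49)/(-8))*(-1/68291) = ((36/49)*(-⅛))*(-1/68291) = -9/98*(-1/68291) = 9/6692518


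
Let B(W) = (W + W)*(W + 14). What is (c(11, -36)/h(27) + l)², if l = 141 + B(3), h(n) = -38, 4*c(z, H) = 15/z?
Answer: 165064250961/2795584 ≈ 59045.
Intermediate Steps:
c(z, H) = 15/(4*z) (c(z, H) = (15/z)/4 = 15/(4*z))
B(W) = 2*W*(14 + W) (B(W) = (2*W)*(14 + W) = 2*W*(14 + W))
l = 243 (l = 141 + 2*3*(14 + 3) = 141 + 2*3*17 = 141 + 102 = 243)
(c(11, -36)/h(27) + l)² = (((15/4)/11)/(-38) + 243)² = (((15/4)*(1/11))*(-1/38) + 243)² = ((15/44)*(-1/38) + 243)² = (-15/1672 + 243)² = (406281/1672)² = 165064250961/2795584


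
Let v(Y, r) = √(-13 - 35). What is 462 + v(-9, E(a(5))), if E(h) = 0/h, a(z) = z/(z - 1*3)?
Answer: 462 + 4*I*√3 ≈ 462.0 + 6.9282*I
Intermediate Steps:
a(z) = z/(-3 + z) (a(z) = z/(z - 3) = z/(-3 + z))
E(h) = 0
v(Y, r) = 4*I*√3 (v(Y, r) = √(-48) = 4*I*√3)
462 + v(-9, E(a(5))) = 462 + 4*I*√3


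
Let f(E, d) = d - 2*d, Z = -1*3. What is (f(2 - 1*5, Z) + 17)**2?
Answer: 400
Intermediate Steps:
Z = -3
f(E, d) = -d
(f(2 - 1*5, Z) + 17)**2 = (-1*(-3) + 17)**2 = (3 + 17)**2 = 20**2 = 400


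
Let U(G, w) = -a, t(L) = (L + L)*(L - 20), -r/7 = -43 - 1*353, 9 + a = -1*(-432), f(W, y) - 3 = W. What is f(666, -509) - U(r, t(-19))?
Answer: 1092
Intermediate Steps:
f(W, y) = 3 + W
a = 423 (a = -9 - 1*(-432) = -9 + 432 = 423)
r = 2772 (r = -7*(-43 - 1*353) = -7*(-43 - 353) = -7*(-396) = 2772)
t(L) = 2*L*(-20 + L) (t(L) = (2*L)*(-20 + L) = 2*L*(-20 + L))
U(G, w) = -423 (U(G, w) = -1*423 = -423)
f(666, -509) - U(r, t(-19)) = (3 + 666) - 1*(-423) = 669 + 423 = 1092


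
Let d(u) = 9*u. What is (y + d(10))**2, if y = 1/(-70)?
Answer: 39677401/4900 ≈ 8097.4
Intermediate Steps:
y = -1/70 ≈ -0.014286
(y + d(10))**2 = (-1/70 + 9*10)**2 = (-1/70 + 90)**2 = (6299/70)**2 = 39677401/4900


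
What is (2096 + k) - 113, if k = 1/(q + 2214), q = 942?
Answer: 6258349/3156 ≈ 1983.0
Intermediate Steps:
k = 1/3156 (k = 1/(942 + 2214) = 1/3156 ≈ 0.00031686)
(2096 + k) - 113 = (2096 + 1/3156) - 113 = 6614977/3156 - 113 = 6258349/3156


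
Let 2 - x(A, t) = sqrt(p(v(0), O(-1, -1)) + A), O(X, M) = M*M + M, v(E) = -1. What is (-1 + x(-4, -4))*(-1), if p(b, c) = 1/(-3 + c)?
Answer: -1 + I*sqrt(39)/3 ≈ -1.0 + 2.0817*I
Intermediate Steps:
O(X, M) = M + M**2 (O(X, M) = M**2 + M = M + M**2)
x(A, t) = 2 - sqrt(-1/3 + A) (x(A, t) = 2 - sqrt(1/(-3 - (1 - 1)) + A) = 2 - sqrt(1/(-3 - 1*0) + A) = 2 - sqrt(1/(-3 + 0) + A) = 2 - sqrt(1/(-3) + A) = 2 - sqrt(-1/3 + A))
(-1 + x(-4, -4))*(-1) = (-1 + (2 - sqrt(-3 + 9*(-4))/3))*(-1) = (-1 + (2 - sqrt(-3 - 36)/3))*(-1) = (-1 + (2 - I*sqrt(39)/3))*(-1) = (1 - I*sqrt(39)/3)*(-1) = -1 + I*sqrt(39)/3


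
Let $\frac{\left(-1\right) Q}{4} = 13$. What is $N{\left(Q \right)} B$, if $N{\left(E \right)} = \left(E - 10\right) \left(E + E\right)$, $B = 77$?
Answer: $496496$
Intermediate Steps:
$Q = -52$ ($Q = \left(-4\right) 13 = -52$)
$N{\left(E \right)} = 2 E \left(-10 + E\right)$ ($N{\left(E \right)} = \left(-10 + E\right) 2 E = 2 E \left(-10 + E\right)$)
$N{\left(Q \right)} B = 2 \left(-52\right) \left(-10 - 52\right) 77 = 2 \left(-52\right) \left(-62\right) 77 = 6448 \cdot 77 = 496496$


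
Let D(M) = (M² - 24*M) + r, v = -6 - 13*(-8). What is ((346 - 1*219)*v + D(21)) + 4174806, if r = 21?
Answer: 4187210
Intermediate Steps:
v = 98 (v = -6 + 104 = 98)
D(M) = 21 + M² - 24*M (D(M) = (M² - 24*M) + 21 = 21 + M² - 24*M)
((346 - 1*219)*v + D(21)) + 4174806 = ((346 - 1*219)*98 + (21 + 21² - 24*21)) + 4174806 = ((346 - 219)*98 + (21 + 441 - 504)) + 4174806 = (127*98 - 42) + 4174806 = (12446 - 42) + 4174806 = 12404 + 4174806 = 4187210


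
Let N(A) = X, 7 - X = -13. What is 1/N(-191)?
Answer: 1/20 ≈ 0.050000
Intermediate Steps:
X = 20 (X = 7 - 1*(-13) = 7 + 13 = 20)
N(A) = 20
1/N(-191) = 1/20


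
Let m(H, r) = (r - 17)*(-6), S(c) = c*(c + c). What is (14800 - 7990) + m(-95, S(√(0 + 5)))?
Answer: 6852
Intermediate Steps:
S(c) = 2*c² (S(c) = c*(2*c) = 2*c²)
m(H, r) = 102 - 6*r (m(H, r) = (-17 + r)*(-6) = 102 - 6*r)
(14800 - 7990) + m(-95, S(√(0 + 5))) = (14800 - 7990) + (102 - 12*(√(0 + 5))²) = 6810 + (102 - 12*(√5)²) = 6810 + (102 - 12*5) = 6810 + (102 - 6*10) = 6810 + (102 - 60) = 6810 + 42 = 6852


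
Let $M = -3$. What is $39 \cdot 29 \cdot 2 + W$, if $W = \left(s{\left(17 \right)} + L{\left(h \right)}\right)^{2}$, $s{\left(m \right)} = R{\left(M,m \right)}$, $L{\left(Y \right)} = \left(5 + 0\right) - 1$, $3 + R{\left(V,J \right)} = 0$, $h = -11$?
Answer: $2263$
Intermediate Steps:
$R{\left(V,J \right)} = -3$ ($R{\left(V,J \right)} = -3 + 0 = -3$)
$L{\left(Y \right)} = 4$ ($L{\left(Y \right)} = 5 - 1 = 4$)
$s{\left(m \right)} = -3$
$W = 1$ ($W = \left(-3 + 4\right)^{2} = 1^{2} = 1$)
$39 \cdot 29 \cdot 2 + W = 39 \cdot 29 \cdot 2 + 1 = 1131 \cdot 2 + 1 = 2262 + 1 = 2263$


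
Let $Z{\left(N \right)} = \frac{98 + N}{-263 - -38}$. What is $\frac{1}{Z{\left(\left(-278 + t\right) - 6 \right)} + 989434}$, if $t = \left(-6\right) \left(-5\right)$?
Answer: $\frac{75}{74207602} \approx 1.0107 \cdot 10^{-6}$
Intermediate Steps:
$t = 30$
$Z{\left(N \right)} = - \frac{98}{225} - \frac{N}{225}$ ($Z{\left(N \right)} = \frac{98 + N}{-263 + \left(-85 + 123\right)} = \frac{98 + N}{-263 + 38} = \frac{98 + N}{-225} = \left(98 + N\right) \left(- \frac{1}{225}\right) = - \frac{98}{225} - \frac{N}{225}$)
$\frac{1}{Z{\left(\left(-278 + t\right) - 6 \right)} + 989434} = \frac{1}{\left(- \frac{98}{225} - \frac{\left(-278 + 30\right) - 6}{225}\right) + 989434} = \frac{1}{\left(- \frac{98}{225} - \frac{-248 - 6}{225}\right) + 989434} = \frac{1}{\left(- \frac{98}{225} - - \frac{254}{225}\right) + 989434} = \frac{1}{\left(- \frac{98}{225} + \frac{254}{225}\right) + 989434} = \frac{1}{\frac{52}{75} + 989434} = \frac{1}{\frac{74207602}{75}} = \frac{75}{74207602}$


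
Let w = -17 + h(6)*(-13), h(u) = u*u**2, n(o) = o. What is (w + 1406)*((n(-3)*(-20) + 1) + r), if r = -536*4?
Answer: 2955777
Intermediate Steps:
h(u) = u**3
r = -2144
w = -2825 (w = -17 + 6**3*(-13) = -17 + 216*(-13) = -17 - 2808 = -2825)
(w + 1406)*((n(-3)*(-20) + 1) + r) = (-2825 + 1406)*((-3*(-20) + 1) - 2144) = -1419*((60 + 1) - 2144) = -1419*(61 - 2144) = -1419*(-2083) = 2955777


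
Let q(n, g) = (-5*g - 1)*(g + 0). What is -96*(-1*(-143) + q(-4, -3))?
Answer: -9696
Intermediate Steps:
q(n, g) = g*(-1 - 5*g) (q(n, g) = (-1 - 5*g)*g = g*(-1 - 5*g))
-96*(-1*(-143) + q(-4, -3)) = -96*(-1*(-143) - 1*(-3)*(1 + 5*(-3))) = -96*(143 - 1*(-3)*(1 - 15)) = -96*(143 - 1*(-3)*(-14)) = -96*(143 - 42) = -96*101 = -9696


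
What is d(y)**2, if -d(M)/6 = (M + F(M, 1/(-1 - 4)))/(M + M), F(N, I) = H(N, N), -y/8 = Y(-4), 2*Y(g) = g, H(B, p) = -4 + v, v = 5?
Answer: 2601/256 ≈ 10.160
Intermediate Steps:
H(B, p) = 1 (H(B, p) = -4 + 5 = 1)
Y(g) = g/2
y = 16 (y = -4*(-4) = -8*(-2) = 16)
F(N, I) = 1
d(M) = -3*(1 + M)/M (d(M) = -6*(M + 1)/(M + M) = -6*(1 + M)/(2*M) = -6*(1 + M)*1/(2*M) = -3*(1 + M)/M)
d(y)**2 = (-3 - 3/16)**2 = (-51/16)**2 = 2601/256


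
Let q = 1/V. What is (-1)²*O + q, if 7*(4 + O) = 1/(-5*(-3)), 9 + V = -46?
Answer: -926/231 ≈ -4.0087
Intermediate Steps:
V = -55 (V = -9 - 46 = -55)
q = -1/55 (q = 1/(-55) = -1/55 ≈ -0.018182)
O = -419/105 (O = -4 + 1/(7*((-5*(-3)))) = -4 + (⅐)/15 = -4 + (⅐)*(1/15) = -4 + 1/105 = -419/105 ≈ -3.9905)
(-1)²*O + q = (-1)²*(-419/105) - 1/55 = 1*(-419/105) - 1/55 = -419/105 - 1/55 = -926/231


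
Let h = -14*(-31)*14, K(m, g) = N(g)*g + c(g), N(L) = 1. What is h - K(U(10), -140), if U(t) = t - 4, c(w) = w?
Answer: 6356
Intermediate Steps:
U(t) = -4 + t
K(m, g) = 2*g (K(m, g) = 1*g + g = g + g = 2*g)
h = 6076 (h = 434*14 = 6076)
h - K(U(10), -140) = 6076 - 2*(-140) = 6076 - 1*(-280) = 6076 + 280 = 6356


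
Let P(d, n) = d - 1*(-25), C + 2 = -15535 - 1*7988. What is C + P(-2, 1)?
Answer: -23502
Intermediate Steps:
C = -23525 (C = -2 + (-15535 - 1*7988) = -2 + (-15535 - 7988) = -2 - 23523 = -23525)
P(d, n) = 25 + d (P(d, n) = d + 25 = 25 + d)
C + P(-2, 1) = -23525 + (25 - 2) = -23525 + 23 = -23502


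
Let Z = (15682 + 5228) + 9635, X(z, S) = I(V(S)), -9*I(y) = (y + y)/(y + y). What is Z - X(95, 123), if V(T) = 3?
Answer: 274906/9 ≈ 30545.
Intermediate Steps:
I(y) = -⅑ (I(y) = -(y + y)/(9*(y + y)) = -2*y/(9*(2*y)) = -2*y*1/(2*y)/9 = -⅑*1 = -⅑)
X(z, S) = -⅑
Z = 30545 (Z = 20910 + 9635 = 30545)
Z - X(95, 123) = 30545 - 1*(-⅑) = 30545 + ⅑ = 274906/9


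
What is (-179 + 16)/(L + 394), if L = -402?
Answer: 163/8 ≈ 20.375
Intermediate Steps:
(-179 + 16)/(L + 394) = (-179 + 16)/(-402 + 394) = -163/(-8) = -163*(-1/8) = 163/8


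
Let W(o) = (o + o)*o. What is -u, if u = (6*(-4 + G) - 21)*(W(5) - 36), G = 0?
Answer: 630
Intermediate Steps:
W(o) = 2*o² (W(o) = (2*o)*o = 2*o²)
u = -630 (u = (6*(-4 + 0) - 21)*(2*5² - 36) = (6*(-4) - 21)*(2*25 - 36) = (-24 - 21)*(50 - 36) = -45*14 = -630)
-u = -1*(-630) = 630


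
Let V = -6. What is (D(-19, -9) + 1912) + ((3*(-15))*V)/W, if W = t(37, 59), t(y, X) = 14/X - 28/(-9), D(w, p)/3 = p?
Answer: 1747450/889 ≈ 1965.6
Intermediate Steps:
D(w, p) = 3*p
t(y, X) = 28/9 + 14/X (t(y, X) = 14/X - 28*(-1/9) = 14/X + 28/9 = 28/9 + 14/X)
W = 1778/531 (W = 28/9 + 14/59 = 1778/531 ≈ 3.3484)
(D(-19, -9) + 1912) + ((3*(-15))*V)/W = (3*(-9) + 1912) + ((3*(-15))*(-6))/(1778/531) = (-27 + 1912) - 45*(-6)*(531/1778) = 1885 + 270*(531/1778) = 1885 + 71685/889 = 1747450/889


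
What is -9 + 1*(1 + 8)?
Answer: 0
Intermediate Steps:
-9 + 1*(1 + 8) = -9 + 1*9 = -9 + 9 = 0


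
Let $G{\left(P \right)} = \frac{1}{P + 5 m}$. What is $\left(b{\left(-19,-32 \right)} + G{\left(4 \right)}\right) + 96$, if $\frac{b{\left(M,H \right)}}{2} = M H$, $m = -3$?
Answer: $\frac{14431}{11} \approx 1311.9$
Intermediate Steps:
$b{\left(M,H \right)} = 2 H M$ ($b{\left(M,H \right)} = 2 M H = 2 H M$)
$G{\left(P \right)} = \frac{1}{-15 + P}$ ($G{\left(P \right)} = \frac{1}{P + 5 \left(-3\right)} = \frac{1}{P - 15} = \frac{1}{-15 + P}$)
$\left(b{\left(-19,-32 \right)} + G{\left(4 \right)}\right) + 96 = \left(2 \left(-32\right) \left(-19\right) + \frac{1}{-15 + 4}\right) + 96 = \left(1216 + \frac{1}{-11}\right) + 96 = \left(1216 - \frac{1}{11}\right) + 96 = \frac{13375}{11} + 96 = \frac{14431}{11}$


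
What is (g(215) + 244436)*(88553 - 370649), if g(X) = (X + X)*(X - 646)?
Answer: -16673566176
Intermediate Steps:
g(X) = 2*X*(-646 + X) (g(X) = (2*X)*(-646 + X) = 2*X*(-646 + X))
(g(215) + 244436)*(88553 - 370649) = (2*215*(-646 + 215) + 244436)*(88553 - 370649) = (2*215*(-431) + 244436)*(-282096) = (-185330 + 244436)*(-282096) = 59106*(-282096) = -16673566176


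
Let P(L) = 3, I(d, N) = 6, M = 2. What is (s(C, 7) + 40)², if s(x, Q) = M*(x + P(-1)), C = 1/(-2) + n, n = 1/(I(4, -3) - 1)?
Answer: 51529/25 ≈ 2061.2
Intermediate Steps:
n = ⅕ (n = 1/(6 - 1) = 1/5 = ⅕ ≈ 0.20000)
C = -3/10 (C = 1/(-2) + ⅕ = -½ + ⅕ = -3/10 ≈ -0.30000)
s(x, Q) = 6 + 2*x (s(x, Q) = 2*(x + 3) = 2*(3 + x) = 6 + 2*x)
(s(C, 7) + 40)² = ((6 + 2*(-3/10)) + 40)² = ((6 - ⅗) + 40)² = (27/5 + 40)² = (227/5)² = 51529/25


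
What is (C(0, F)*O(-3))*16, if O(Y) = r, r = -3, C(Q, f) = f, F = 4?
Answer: -192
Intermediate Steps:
O(Y) = -3
(C(0, F)*O(-3))*16 = (4*(-3))*16 = -12*16 = -192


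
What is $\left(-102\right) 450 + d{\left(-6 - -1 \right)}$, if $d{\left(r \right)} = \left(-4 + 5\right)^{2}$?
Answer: $-45899$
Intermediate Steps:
$d{\left(r \right)} = 1$ ($d{\left(r \right)} = 1^{2} = 1$)
$\left(-102\right) 450 + d{\left(-6 - -1 \right)} = \left(-102\right) 450 + 1 = -45900 + 1 = -45899$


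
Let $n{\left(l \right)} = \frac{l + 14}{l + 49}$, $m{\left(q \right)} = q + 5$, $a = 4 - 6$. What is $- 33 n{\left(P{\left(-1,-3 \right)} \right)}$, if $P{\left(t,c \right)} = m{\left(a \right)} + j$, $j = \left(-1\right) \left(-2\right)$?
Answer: $- \frac{209}{18} \approx -11.611$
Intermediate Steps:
$a = -2$ ($a = 4 - 6 = -2$)
$m{\left(q \right)} = 5 + q$
$j = 2$
$P{\left(t,c \right)} = 5$ ($P{\left(t,c \right)} = \left(5 - 2\right) + 2 = 3 + 2 = 5$)
$n{\left(l \right)} = \frac{14 + l}{49 + l}$
$- 33 n{\left(P{\left(-1,-3 \right)} \right)} = - 33 \frac{14 + 5}{49 + 5} = - 33 \cdot \frac{1}{54} \cdot 19 = \left(-33\right) \frac{19}{54} = - \frac{209}{18}$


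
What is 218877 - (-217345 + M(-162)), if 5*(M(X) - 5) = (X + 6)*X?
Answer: 2155813/5 ≈ 4.3116e+5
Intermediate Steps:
M(X) = 5 + X*(6 + X)/5 (M(X) = 5 + ((X + 6)*X)/5 = 5 + ((6 + X)*X)/5 = 5 + (X*(6 + X))/5 = 5 + X*(6 + X)/5)
218877 - (-217345 + M(-162)) = 218877 - (-217345 + (5 + (⅕)*(-162)² + (6/5)*(-162))) = 218877 - (-217345 + (5 + (⅕)*26244 - 972/5)) = 218877 - (-217345 + (5 + 26244/5 - 972/5)) = 218877 - (-217345 + 25297/5) = 218877 - 1*(-1061428/5) = 218877 + 1061428/5 = 2155813/5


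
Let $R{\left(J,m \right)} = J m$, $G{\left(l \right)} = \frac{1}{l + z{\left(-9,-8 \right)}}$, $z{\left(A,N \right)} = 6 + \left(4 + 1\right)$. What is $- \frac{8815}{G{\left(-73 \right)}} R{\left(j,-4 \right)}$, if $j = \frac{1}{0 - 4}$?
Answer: $546530$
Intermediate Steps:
$z{\left(A,N \right)} = 11$ ($z{\left(A,N \right)} = 6 + 5 = 11$)
$G{\left(l \right)} = \frac{1}{11 + l}$ ($G{\left(l \right)} = \frac{1}{l + 11} = \frac{1}{11 + l}$)
$j = - \frac{1}{4}$ ($j = \frac{1}{-4} = - \frac{1}{4} \approx -0.25$)
$- \frac{8815}{G{\left(-73 \right)}} R{\left(j,-4 \right)} = - \frac{8815}{\frac{1}{11 - 73}} \left(\left(- \frac{1}{4}\right) \left(-4\right)\right) = - \frac{8815}{\frac{1}{-62}} \cdot 1 = - \frac{8815}{- \frac{1}{62}} \cdot 1 = \left(-8815\right) \left(-62\right) 1 = 546530 \cdot 1 = 546530$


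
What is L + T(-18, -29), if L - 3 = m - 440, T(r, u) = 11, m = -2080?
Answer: -2506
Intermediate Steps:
L = -2517 (L = 3 + (-2080 - 440) = 3 - 2520 = -2517)
L + T(-18, -29) = -2517 + 11 = -2506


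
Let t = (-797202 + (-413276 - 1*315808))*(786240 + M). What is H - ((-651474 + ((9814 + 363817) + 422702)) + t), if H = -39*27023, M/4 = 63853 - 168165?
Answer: 563186124956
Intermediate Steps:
M = -417248 (M = 4*(63853 - 168165) = 4*(-104312) = -417248)
t = -563187323712 (t = (-797202 + (-413276 - 1*315808))*(786240 - 417248) = (-797202 + (-413276 - 315808))*368992 = (-797202 - 729084)*368992 = -1526286*368992 = -563187323712)
H = -1053897
H - ((-651474 + ((9814 + 363817) + 422702)) + t) = -1053897 - ((-651474 + ((9814 + 363817) + 422702)) - 563187323712) = -1053897 - ((-651474 + (373631 + 422702)) - 563187323712) = -1053897 - ((-651474 + 796333) - 563187323712) = -1053897 - (144859 - 563187323712) = -1053897 - 1*(-563187178853) = -1053897 + 563187178853 = 563186124956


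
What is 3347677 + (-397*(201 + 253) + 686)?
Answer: 3168125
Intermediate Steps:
3347677 + (-397*(201 + 253) + 686) = 3347677 + (-397*454 + 686) = 3347677 + (-180238 + 686) = 3347677 - 179552 = 3168125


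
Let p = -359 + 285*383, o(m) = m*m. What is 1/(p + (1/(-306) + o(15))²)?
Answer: 93636/14927407057 ≈ 6.2728e-6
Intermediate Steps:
o(m) = m²
p = 108796 (p = -359 + 109155 = 108796)
1/(p + (1/(-306) + o(15))²) = 1/(108796 + (1/(-306) + 15²)²) = 1/(108796 + (-1/306 + 225)²) = 1/(108796 + (68849/306)²) = 1/(108796 + 4740184801/93636) = 1/(14927407057/93636) = 93636/14927407057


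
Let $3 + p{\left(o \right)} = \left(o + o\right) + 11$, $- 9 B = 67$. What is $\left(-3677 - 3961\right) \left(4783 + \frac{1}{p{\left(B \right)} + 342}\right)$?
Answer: $- \frac{55091125803}{1508} \approx -3.6533 \cdot 10^{7}$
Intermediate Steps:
$B = - \frac{67}{9}$ ($B = \left(- \frac{1}{9}\right) 67 = - \frac{67}{9} \approx -7.4444$)
$p{\left(o \right)} = 8 + 2 o$ ($p{\left(o \right)} = -3 + \left(\left(o + o\right) + 11\right) = -3 + \left(2 o + 11\right) = -3 + \left(11 + 2 o\right) = 8 + 2 o$)
$\left(-3677 - 3961\right) \left(4783 + \frac{1}{p{\left(B \right)} + 342}\right) = \left(-3677 - 3961\right) \left(4783 + \frac{1}{\left(8 + 2 \left(- \frac{67}{9}\right)\right) + 342}\right) = - 7638 \left(4783 + \frac{1}{\left(8 - \frac{134}{9}\right) + 342}\right) = - 7638 \left(4783 + \frac{1}{- \frac{62}{9} + 342}\right) = - 7638 \left(4783 + \frac{1}{\frac{3016}{9}}\right) = - 7638 \left(4783 + \frac{9}{3016}\right) = \left(-7638\right) \frac{14425537}{3016} = - \frac{55091125803}{1508}$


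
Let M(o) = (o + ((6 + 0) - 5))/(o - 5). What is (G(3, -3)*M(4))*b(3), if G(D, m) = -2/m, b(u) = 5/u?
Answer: -50/9 ≈ -5.5556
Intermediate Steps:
M(o) = (1 + o)/(-5 + o) (M(o) = (o + (6 - 5))/(-5 + o) = (o + 1)/(-5 + o) = (1 + o)/(-5 + o))
(G(3, -3)*M(4))*b(3) = ((-2/(-3))*((1 + 4)/(-5 + 4)))*(5/3) = ((-2*(-1/3))*(5/(-1)))*(5*(1/3)) = (2*(-1*5)/3)*(5/3) = ((2/3)*(-5))*(5/3) = -10/3*5/3 = -50/9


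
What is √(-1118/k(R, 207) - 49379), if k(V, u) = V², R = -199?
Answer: I*√1955458897/199 ≈ 222.21*I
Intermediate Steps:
√(-1118/k(R, 207) - 49379) = √(-1118/((-199)²) - 49379) = √(-1118/39601 - 49379) = √(-1955458897/39601) = I*√1955458897/199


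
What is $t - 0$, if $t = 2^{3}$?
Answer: $8$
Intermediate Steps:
$t = 8$
$t - 0 = 8 - 0 = 8 + 0 = 8$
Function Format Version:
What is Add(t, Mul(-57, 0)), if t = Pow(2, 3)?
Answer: 8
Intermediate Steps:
t = 8
Add(t, Mul(-57, 0)) = Add(8, Mul(-57, 0)) = Add(8, 0) = 8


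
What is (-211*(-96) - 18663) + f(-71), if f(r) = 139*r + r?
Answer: -8347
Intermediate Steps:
f(r) = 140*r
(-211*(-96) - 18663) + f(-71) = (-211*(-96) - 18663) + 140*(-71) = (20256 - 18663) - 9940 = 1593 - 9940 = -8347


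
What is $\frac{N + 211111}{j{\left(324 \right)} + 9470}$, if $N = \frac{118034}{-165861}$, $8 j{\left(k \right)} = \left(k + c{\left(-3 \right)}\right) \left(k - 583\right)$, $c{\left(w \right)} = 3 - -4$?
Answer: $- \frac{280119708296}{1653468309} \approx -169.41$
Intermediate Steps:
$c{\left(w \right)} = 7$ ($c{\left(w \right)} = 3 + 4 = 7$)
$j{\left(k \right)} = \frac{\left(-583 + k\right) \left(7 + k\right)}{8}$ ($j{\left(k \right)} = \frac{\left(k + 7\right) \left(k - 583\right)}{8} = \frac{\left(7 + k\right) \left(-583 + k\right)}{8} = \frac{\left(-583 + k\right) \left(7 + k\right)}{8}$)
$N = - \frac{118034}{165861}$ ($N = 118034 \left(- \frac{1}{165861}\right) = - \frac{118034}{165861} \approx -0.71164$)
$\frac{N + 211111}{j{\left(324 \right)} + 9470} = \frac{- \frac{118034}{165861} + 211111}{\left(- \frac{4081}{8} - 23328 + \frac{324^{2}}{8}\right) + 9470} = \frac{35014963537}{165861 \left(\left(- \frac{4081}{8} - 23328 + \frac{1}{8} \cdot 104976\right) + 9470\right)} = \frac{35014963537}{165861 \left(\left(- \frac{4081}{8} - 23328 + 13122\right) + 9470\right)} = \frac{35014963537}{165861 \left(- \frac{85729}{8} + 9470\right)} = \frac{35014963537}{165861 \left(- \frac{9969}{8}\right)} = \frac{35014963537}{165861} \left(- \frac{8}{9969}\right) = - \frac{280119708296}{1653468309}$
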